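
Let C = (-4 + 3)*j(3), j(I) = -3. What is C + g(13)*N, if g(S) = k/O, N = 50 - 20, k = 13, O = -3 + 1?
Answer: -192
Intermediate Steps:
O = -2
C = 3 (C = (-4 + 3)*(-3) = -1*(-3) = 3)
N = 30
g(S) = -13/2 (g(S) = 13/(-2) = 13*(-½) = -13/2)
C + g(13)*N = 3 - 13/2*30 = 3 - 195 = -192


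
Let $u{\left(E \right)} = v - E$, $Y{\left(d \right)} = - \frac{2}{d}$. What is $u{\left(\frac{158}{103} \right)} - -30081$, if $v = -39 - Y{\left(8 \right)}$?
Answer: $\frac{12376775}{412} \approx 30041.0$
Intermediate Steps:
$v = - \frac{155}{4}$ ($v = -39 - - \frac{2}{8} = -39 - \left(-2\right) \frac{1}{8} = -39 - - \frac{1}{4} = -39 + \frac{1}{4} = - \frac{155}{4} \approx -38.75$)
$u{\left(E \right)} = - \frac{155}{4} - E$
$u{\left(\frac{158}{103} \right)} - -30081 = \left(- \frac{155}{4} - \frac{158}{103}\right) - -30081 = \left(- \frac{155}{4} - 158 \cdot \frac{1}{103}\right) + 30081 = \left(- \frac{155}{4} - \frac{158}{103}\right) + 30081 = - \frac{16597}{412} + 30081 = \frac{12376775}{412}$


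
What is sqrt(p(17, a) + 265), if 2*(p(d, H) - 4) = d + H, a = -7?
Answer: sqrt(274) ≈ 16.553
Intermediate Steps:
p(d, H) = 4 + H/2 + d/2 (p(d, H) = 4 + (d + H)/2 = 4 + (H + d)/2 = 4 + (H/2 + d/2) = 4 + H/2 + d/2)
sqrt(p(17, a) + 265) = sqrt((4 + (1/2)*(-7) + (1/2)*17) + 265) = sqrt((4 - 7/2 + 17/2) + 265) = sqrt(9 + 265) = sqrt(274)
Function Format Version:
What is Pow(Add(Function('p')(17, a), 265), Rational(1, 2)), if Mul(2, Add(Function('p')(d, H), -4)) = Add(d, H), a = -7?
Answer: Pow(274, Rational(1, 2)) ≈ 16.553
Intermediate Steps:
Function('p')(d, H) = Add(4, Mul(Rational(1, 2), H), Mul(Rational(1, 2), d)) (Function('p')(d, H) = Add(4, Mul(Rational(1, 2), Add(d, H))) = Add(4, Mul(Rational(1, 2), Add(H, d))) = Add(4, Add(Mul(Rational(1, 2), H), Mul(Rational(1, 2), d))) = Add(4, Mul(Rational(1, 2), H), Mul(Rational(1, 2), d)))
Pow(Add(Function('p')(17, a), 265), Rational(1, 2)) = Pow(Add(Add(4, Mul(Rational(1, 2), -7), Mul(Rational(1, 2), 17)), 265), Rational(1, 2)) = Pow(Add(Add(4, Rational(-7, 2), Rational(17, 2)), 265), Rational(1, 2)) = Pow(Add(9, 265), Rational(1, 2)) = Pow(274, Rational(1, 2))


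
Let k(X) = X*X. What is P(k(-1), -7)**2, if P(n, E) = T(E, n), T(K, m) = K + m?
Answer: 36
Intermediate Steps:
k(X) = X**2
P(n, E) = E + n
P(k(-1), -7)**2 = (-7 + (-1)**2)**2 = (-7 + 1)**2 = (-6)**2 = 36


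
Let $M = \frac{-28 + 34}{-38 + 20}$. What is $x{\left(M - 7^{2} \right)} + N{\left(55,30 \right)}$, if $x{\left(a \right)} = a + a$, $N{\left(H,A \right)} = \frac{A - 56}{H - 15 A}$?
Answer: $- \frac{116842}{1185} \approx -98.601$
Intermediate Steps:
$M = - \frac{1}{3}$ ($M = \frac{6}{-18} = 6 \left(- \frac{1}{18}\right) = - \frac{1}{3} \approx -0.33333$)
$N{\left(H,A \right)} = \frac{-56 + A}{H - 15 A}$
$x{\left(a \right)} = 2 a$
$x{\left(M - 7^{2} \right)} + N{\left(55,30 \right)} = 2 \left(- \frac{1}{3} - 7^{2}\right) + \frac{56 - 30}{\left(-1\right) 55 + 15 \cdot 30} = 2 \left(- \frac{1}{3} - 49\right) + \frac{56 - 30}{-55 + 450} = 2 \left(- \frac{1}{3} - 49\right) + \frac{1}{395} \cdot 26 = 2 \left(- \frac{148}{3}\right) + \frac{1}{395} \cdot 26 = - \frac{296}{3} + \frac{26}{395} = - \frac{116842}{1185}$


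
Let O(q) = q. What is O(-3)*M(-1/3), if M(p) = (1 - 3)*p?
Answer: -2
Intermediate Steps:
M(p) = -2*p
O(-3)*M(-1/3) = -(-6)*(-1/3) = -(-6)*(-1*⅓) = -(-6)*(-1)/3 = -3*⅔ = -2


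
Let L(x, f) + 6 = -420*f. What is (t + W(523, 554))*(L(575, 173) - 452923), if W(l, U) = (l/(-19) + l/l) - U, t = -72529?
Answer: 730085693709/19 ≈ 3.8426e+10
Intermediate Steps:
L(x, f) = -6 - 420*f
W(l, U) = 1 - U - l/19 (W(l, U) = (l*(-1/19) + 1) - U = (-l/19 + 1) - U = (1 - l/19) - U = 1 - U - l/19)
(t + W(523, 554))*(L(575, 173) - 452923) = (-72529 + (1 - 1*554 - 1/19*523))*((-6 - 420*173) - 452923) = (-72529 + (1 - 554 - 523/19))*((-6 - 72660) - 452923) = (-72529 - 11030/19)*(-72666 - 452923) = -1389081/19*(-525589) = 730085693709/19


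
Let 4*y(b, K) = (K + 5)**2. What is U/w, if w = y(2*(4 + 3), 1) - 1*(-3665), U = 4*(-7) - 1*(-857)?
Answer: 829/3674 ≈ 0.22564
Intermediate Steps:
U = 829 (U = -28 + 857 = 829)
y(b, K) = (5 + K)**2/4 (y(b, K) = (K + 5)**2/4 = (5 + K)**2/4)
w = 3674 (w = (5 + 1)**2/4 - 1*(-3665) = (1/4)*6**2 + 3665 = (1/4)*36 + 3665 = 9 + 3665 = 3674)
U/w = 829/3674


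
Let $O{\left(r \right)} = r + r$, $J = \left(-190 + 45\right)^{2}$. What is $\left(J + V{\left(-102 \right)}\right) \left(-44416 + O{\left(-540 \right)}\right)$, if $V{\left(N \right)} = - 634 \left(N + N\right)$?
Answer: $-6840824056$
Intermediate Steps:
$V{\left(N \right)} = - 1268 N$ ($V{\left(N \right)} = - 634 \cdot 2 N = - 1268 N$)
$J = 21025$ ($J = \left(-145\right)^{2} = 21025$)
$O{\left(r \right)} = 2 r$
$\left(J + V{\left(-102 \right)}\right) \left(-44416 + O{\left(-540 \right)}\right) = \left(21025 - -129336\right) \left(-44416 + 2 \left(-540\right)\right) = \left(21025 + 129336\right) \left(-44416 - 1080\right) = 150361 \left(-45496\right) = -6840824056$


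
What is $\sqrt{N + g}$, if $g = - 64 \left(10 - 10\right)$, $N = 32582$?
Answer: $\sqrt{32582} \approx 180.5$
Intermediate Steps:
$g = 0$ ($g = \left(-64\right) 0 = 0$)
$\sqrt{N + g} = \sqrt{32582 + 0} = \sqrt{32582}$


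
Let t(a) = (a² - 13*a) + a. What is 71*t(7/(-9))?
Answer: 57155/81 ≈ 705.62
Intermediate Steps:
t(a) = a² - 12*a
71*t(7/(-9)) = 71*((7/(-9))*(-12 + 7/(-9))) = 71*((7*(-⅑))*(-12 + 7*(-⅑))) = 71*(-7*(-12 - 7/9)/9) = 71*(-7/9*(-115/9)) = 71*(805/81) = 57155/81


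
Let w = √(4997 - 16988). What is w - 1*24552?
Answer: -24552 + I*√11991 ≈ -24552.0 + 109.5*I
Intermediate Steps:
w = I*√11991 (w = √(-11991) = I*√11991 ≈ 109.5*I)
w - 1*24552 = I*√11991 - 1*24552 = I*√11991 - 24552 = -24552 + I*√11991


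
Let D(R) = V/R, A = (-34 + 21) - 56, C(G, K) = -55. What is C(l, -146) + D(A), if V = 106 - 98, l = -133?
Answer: -3803/69 ≈ -55.116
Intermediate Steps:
A = -69 (A = -13 - 56 = -69)
V = 8
D(R) = 8/R
C(l, -146) + D(A) = -55 + 8/(-69) = -55 + 8*(-1/69) = -55 - 8/69 = -3803/69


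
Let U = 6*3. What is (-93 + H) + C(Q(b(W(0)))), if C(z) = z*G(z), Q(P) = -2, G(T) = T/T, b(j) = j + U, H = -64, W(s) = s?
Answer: -159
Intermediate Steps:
U = 18
b(j) = 18 + j (b(j) = j + 18 = 18 + j)
G(T) = 1
C(z) = z (C(z) = z*1 = z)
(-93 + H) + C(Q(b(W(0)))) = (-93 - 64) - 2 = -157 - 2 = -159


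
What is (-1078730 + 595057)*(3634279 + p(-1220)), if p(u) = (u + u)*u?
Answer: -3197600413167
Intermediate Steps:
p(u) = 2*u² (p(u) = (2*u)*u = 2*u²)
(-1078730 + 595057)*(3634279 + p(-1220)) = (-1078730 + 595057)*(3634279 + 2*(-1220)²) = -483673*(3634279 + 2*1488400) = -483673*(3634279 + 2976800) = -483673*6611079 = -3197600413167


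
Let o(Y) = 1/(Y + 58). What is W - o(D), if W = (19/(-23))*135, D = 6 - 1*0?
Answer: -164183/1472 ≈ -111.54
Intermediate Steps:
D = 6 (D = 6 + 0 = 6)
o(Y) = 1/(58 + Y)
W = -2565/23 (W = (19*(-1/23))*135 = -19/23*135 = -2565/23 ≈ -111.52)
W - o(D) = -2565/23 - 1/(58 + 6) = -2565/23 - 1/64 = -164183/1472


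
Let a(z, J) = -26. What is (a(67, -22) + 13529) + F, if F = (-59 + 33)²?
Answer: 14179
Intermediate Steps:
F = 676 (F = (-26)² = 676)
(a(67, -22) + 13529) + F = (-26 + 13529) + 676 = 13503 + 676 = 14179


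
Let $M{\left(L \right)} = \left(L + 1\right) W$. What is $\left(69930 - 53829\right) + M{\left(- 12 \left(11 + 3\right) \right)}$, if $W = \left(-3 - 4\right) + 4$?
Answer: $16602$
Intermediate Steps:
$W = -3$ ($W = -7 + 4 = -3$)
$M{\left(L \right)} = -3 - 3 L$ ($M{\left(L \right)} = \left(L + 1\right) \left(-3\right) = \left(1 + L\right) \left(-3\right) = -3 - 3 L$)
$\left(69930 - 53829\right) + M{\left(- 12 \left(11 + 3\right) \right)} = \left(69930 - 53829\right) - \left(3 + 3 \left(- 12 \left(11 + 3\right)\right)\right) = 16101 - \left(3 + 3 \left(\left(-12\right) 14\right)\right) = 16101 - -501 = 16101 + \left(-3 + 504\right) = 16101 + 501 = 16602$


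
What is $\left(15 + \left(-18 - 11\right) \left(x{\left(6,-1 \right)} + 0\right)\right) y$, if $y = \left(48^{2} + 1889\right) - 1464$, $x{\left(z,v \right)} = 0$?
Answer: $40935$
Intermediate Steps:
$y = 2729$ ($y = \left(2304 + 1889\right) - 1464 = 4193 - 1464 = 2729$)
$\left(15 + \left(-18 - 11\right) \left(x{\left(6,-1 \right)} + 0\right)\right) y = \left(15 + \left(-18 - 11\right) \left(0 + 0\right)\right) 2729 = \left(15 - 0\right) 2729 = \left(15 + 0\right) 2729 = 15 \cdot 2729 = 40935$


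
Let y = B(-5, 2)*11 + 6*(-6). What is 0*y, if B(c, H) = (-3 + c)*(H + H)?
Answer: 0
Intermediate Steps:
B(c, H) = 2*H*(-3 + c) (B(c, H) = (-3 + c)*(2*H) = 2*H*(-3 + c))
y = -388 (y = (2*2*(-3 - 5))*11 + 6*(-6) = (2*2*(-8))*11 - 36 = -32*11 - 36 = -352 - 36 = -388)
0*y = 0*(-388) = 0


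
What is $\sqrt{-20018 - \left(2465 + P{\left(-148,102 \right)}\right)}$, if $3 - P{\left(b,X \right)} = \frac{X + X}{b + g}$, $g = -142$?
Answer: $\frac{2 i \sqrt{118195735}}{145} \approx 149.96 i$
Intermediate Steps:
$P{\left(b,X \right)} = 3 - \frac{2 X}{-142 + b}$ ($P{\left(b,X \right)} = 3 - \frac{X + X}{b - 142} = 3 - \frac{2 X}{-142 + b}$)
$\sqrt{-20018 - \left(2465 + P{\left(-148,102 \right)}\right)} = \sqrt{-20018 - \left(2465 + \frac{-426 - 204 + 3 \left(-148\right)}{-142 - 148}\right)} = \sqrt{-20018 - \left(2465 + \frac{-426 - 204 - 444}{-290}\right)} = \sqrt{-20018 - \left(2465 - - \frac{537}{145}\right)} = \sqrt{-20018 - \frac{357962}{145}} = \sqrt{- \frac{3260572}{145}} = \frac{2 i \sqrt{118195735}}{145}$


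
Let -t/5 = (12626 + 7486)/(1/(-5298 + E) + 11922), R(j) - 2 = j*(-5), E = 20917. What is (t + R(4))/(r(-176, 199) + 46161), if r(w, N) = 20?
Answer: -4922421582/8599351033139 ≈ -0.00057242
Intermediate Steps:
R(j) = 2 - 5*j (R(j) = 2 + j*(-5) = 2 - 5*j)
t = -1570646640/186209719 (t = -5*(12626 + 7486)/(1/(-5298 + 20917) + 11922) = -100560/(1/15619 + 11922) = -100560/186209719/15619 = -100560*15619/186209719 = -5*314129328/186209719 = -1570646640/186209719 ≈ -8.4348)
(t + R(4))/(r(-176, 199) + 46161) = (-1570646640/186209719 + (2 - 5*4))/(20 + 46161) = (-1570646640/186209719 + (2 - 20))/46181 = (-1570646640/186209719 - 18)*(1/46181) = -4922421582/186209719*1/46181 = -4922421582/8599351033139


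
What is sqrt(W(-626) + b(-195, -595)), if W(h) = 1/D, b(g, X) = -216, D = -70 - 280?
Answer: I*sqrt(1058414)/70 ≈ 14.697*I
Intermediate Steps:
D = -350
W(h) = -1/350 (W(h) = 1/(-350) = -1/350)
sqrt(W(-626) + b(-195, -595)) = sqrt(-1/350 - 216) = sqrt(-75601/350) = I*sqrt(1058414)/70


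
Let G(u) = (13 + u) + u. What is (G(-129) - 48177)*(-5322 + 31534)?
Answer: -1269237464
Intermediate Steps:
G(u) = 13 + 2*u
(G(-129) - 48177)*(-5322 + 31534) = ((13 + 2*(-129)) - 48177)*(-5322 + 31534) = ((13 - 258) - 48177)*26212 = (-245 - 48177)*26212 = -48422*26212 = -1269237464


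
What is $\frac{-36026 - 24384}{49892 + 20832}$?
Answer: $- \frac{30205}{35362} \approx -0.85417$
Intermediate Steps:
$\frac{-36026 - 24384}{49892 + 20832} = - \frac{60410}{70724} = \left(-60410\right) \frac{1}{70724} = - \frac{30205}{35362}$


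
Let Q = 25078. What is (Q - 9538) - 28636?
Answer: -13096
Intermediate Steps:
(Q - 9538) - 28636 = (25078 - 9538) - 28636 = 15540 - 28636 = -13096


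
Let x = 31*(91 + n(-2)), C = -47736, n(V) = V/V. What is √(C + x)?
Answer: 14*I*√229 ≈ 211.86*I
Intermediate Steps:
n(V) = 1
x = 2852 (x = 31*(91 + 1) = 31*92 = 2852)
√(C + x) = √(-47736 + 2852) = √(-44884) = 14*I*√229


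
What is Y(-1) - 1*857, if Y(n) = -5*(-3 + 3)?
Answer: -857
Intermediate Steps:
Y(n) = 0 (Y(n) = -5*0 = 0)
Y(-1) - 1*857 = 0 - 1*857 = 0 - 857 = -857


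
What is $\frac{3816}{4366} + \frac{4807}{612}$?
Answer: $\frac{11661377}{1335996} \approx 8.7286$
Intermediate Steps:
$\frac{3816}{4366} + \frac{4807}{612} = 3816 \cdot \frac{1}{4366} + 4807 \cdot \frac{1}{612} = \frac{1908}{2183} + \frac{4807}{612} = \frac{11661377}{1335996}$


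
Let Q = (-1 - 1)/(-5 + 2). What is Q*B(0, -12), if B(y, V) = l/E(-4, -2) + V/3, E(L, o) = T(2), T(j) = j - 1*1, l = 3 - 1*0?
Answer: -⅔ ≈ -0.66667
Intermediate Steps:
l = 3 (l = 3 + 0 = 3)
T(j) = -1 + j (T(j) = j - 1 = -1 + j)
E(L, o) = 1 (E(L, o) = -1 + 2 = 1)
B(y, V) = 3 + V/3 (B(y, V) = 3/1 + V/3 = 3*1 + V*(⅓) = 3 + V/3)
Q = ⅔ (Q = -2/(-3) = -2*(-⅓) = ⅔ ≈ 0.66667)
Q*B(0, -12) = 2*(3 + (⅓)*(-12))/3 = 2*(3 - 4)/3 = (⅔)*(-1) = -⅔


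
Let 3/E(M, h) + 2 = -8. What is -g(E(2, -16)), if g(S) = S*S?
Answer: -9/100 ≈ -0.090000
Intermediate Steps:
E(M, h) = -3/10 (E(M, h) = 3/(-2 - 8) = 3/(-10) = 3*(-⅒) = -3/10)
g(S) = S²
-g(E(2, -16)) = -(-3/10)² = -1*9/100 = -9/100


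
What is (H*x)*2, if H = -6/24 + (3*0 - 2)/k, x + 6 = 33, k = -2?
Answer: 81/2 ≈ 40.500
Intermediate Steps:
x = 27 (x = -6 + 33 = 27)
H = ¾ (H = -6/24 + (3*0 - 2)/(-2) = -6*1/24 + (0 - 2)*(-½) = -¼ - 2*(-½) = -¼ + 1 = ¾ ≈ 0.75000)
(H*x)*2 = ((¾)*27)*2 = (81/4)*2 = 81/2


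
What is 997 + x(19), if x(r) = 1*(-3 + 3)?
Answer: 997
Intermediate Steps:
x(r) = 0 (x(r) = 1*0 = 0)
997 + x(19) = 997 + 0 = 997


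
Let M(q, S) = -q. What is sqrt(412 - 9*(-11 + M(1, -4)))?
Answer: 2*sqrt(130) ≈ 22.803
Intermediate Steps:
sqrt(412 - 9*(-11 + M(1, -4))) = sqrt(412 - 9*(-11 - 1*1)) = sqrt(412 - 9*(-11 - 1)) = sqrt(412 - 9*(-12)) = sqrt(412 + 108) = sqrt(520) = 2*sqrt(130)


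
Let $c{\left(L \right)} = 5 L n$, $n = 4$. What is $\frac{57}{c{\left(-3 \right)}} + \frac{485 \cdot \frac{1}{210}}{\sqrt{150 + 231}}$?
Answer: $- \frac{19}{20} + \frac{97 \sqrt{381}}{16002} \approx -0.83168$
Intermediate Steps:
$c{\left(L \right)} = 20 L$ ($c{\left(L \right)} = 5 L 4 = 20 L$)
$\frac{57}{c{\left(-3 \right)}} + \frac{485 \cdot \frac{1}{210}}{\sqrt{150 + 231}} = \frac{57}{20 \left(-3\right)} + \frac{485 \cdot \frac{1}{210}}{\sqrt{150 + 231}} = \frac{57}{-60} + \frac{485 \cdot \frac{1}{210}}{\sqrt{381}} = 57 \left(- \frac{1}{60}\right) + \frac{97 \frac{\sqrt{381}}{381}}{42} = - \frac{19}{20} + \frac{97 \sqrt{381}}{16002}$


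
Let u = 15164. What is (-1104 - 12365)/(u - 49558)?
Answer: 13469/34394 ≈ 0.39161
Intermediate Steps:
(-1104 - 12365)/(u - 49558) = (-1104 - 12365)/(15164 - 49558) = -13469/(-34394) = -13469*(-1/34394) = 13469/34394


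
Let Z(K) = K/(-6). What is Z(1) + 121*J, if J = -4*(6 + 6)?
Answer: -34849/6 ≈ -5808.2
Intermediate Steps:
Z(K) = -K/6 (Z(K) = K*(-⅙) = -K/6)
J = -48 (J = -4*12 = -48)
Z(1) + 121*J = -⅙*1 + 121*(-48) = -⅙ - 5808 = -34849/6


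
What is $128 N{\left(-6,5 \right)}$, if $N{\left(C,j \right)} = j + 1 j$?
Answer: $1280$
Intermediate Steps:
$N{\left(C,j \right)} = 2 j$ ($N{\left(C,j \right)} = j + j = 2 j$)
$128 N{\left(-6,5 \right)} = 128 \cdot 2 \cdot 5 = 128 \cdot 10 = 1280$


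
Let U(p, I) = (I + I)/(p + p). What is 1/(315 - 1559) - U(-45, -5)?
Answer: -1253/11196 ≈ -0.11191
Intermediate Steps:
U(p, I) = I/p (U(p, I) = (2*I)/((2*p)) = (2*I)*(1/(2*p)) = I/p)
1/(315 - 1559) - U(-45, -5) = 1/(315 - 1559) - (-5)/(-45) = 1/(-1244) - (-5)*(-1)/45 = -1/1244 - 1*1/9 = -1/1244 - 1/9 = -1253/11196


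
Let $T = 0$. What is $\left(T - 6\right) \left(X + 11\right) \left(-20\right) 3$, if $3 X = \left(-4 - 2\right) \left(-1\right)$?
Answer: $4680$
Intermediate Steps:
$X = 2$ ($X = \frac{\left(-4 - 2\right) \left(-1\right)}{3} = \frac{\left(-6\right) \left(-1\right)}{3} = \frac{1}{3} \cdot 6 = 2$)
$\left(T - 6\right) \left(X + 11\right) \left(-20\right) 3 = \left(0 - 6\right) \left(2 + 11\right) \left(-20\right) 3 = \left(-6\right) 13 \left(-20\right) 3 = \left(-78\right) \left(-20\right) 3 = 1560 \cdot 3 = 4680$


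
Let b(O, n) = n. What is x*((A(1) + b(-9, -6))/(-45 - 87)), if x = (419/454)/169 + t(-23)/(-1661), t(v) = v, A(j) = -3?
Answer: 7381971/5607442984 ≈ 0.0013165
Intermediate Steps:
x = 2460657/127441886 (x = (419/454)/169 - 23/(-1661) = (419*(1/454))*(1/169) - 23*(-1/1661) = (419/454)*(1/169) + 23/1661 = 419/76726 + 23/1661 = 2460657/127441886 ≈ 0.019308)
x*((A(1) + b(-9, -6))/(-45 - 87)) = 2460657*((-3 - 6)/(-45 - 87))/127441886 = 2460657*(-9/(-132))/127441886 = 2460657*(-9*(-1/132))/127441886 = (2460657/127441886)*(3/44) = 7381971/5607442984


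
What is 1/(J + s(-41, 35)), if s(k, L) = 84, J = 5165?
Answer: 1/5249 ≈ 0.00019051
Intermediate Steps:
1/(J + s(-41, 35)) = 1/(5165 + 84) = 1/5249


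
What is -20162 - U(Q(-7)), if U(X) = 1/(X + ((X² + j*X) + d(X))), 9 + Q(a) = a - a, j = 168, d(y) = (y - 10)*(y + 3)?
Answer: -26734811/1326 ≈ -20162.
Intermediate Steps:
d(y) = (-10 + y)*(3 + y)
Q(a) = -9 (Q(a) = -9 + (a - a) = -9 + 0 = -9)
U(X) = 1/(-30 + 2*X² + 162*X) (U(X) = 1/(X + ((X² + 168*X) + (-30 + X² - 7*X))) = 1/(X + (-30 + 2*X² + 161*X)) = 1/(-30 + 2*X² + 162*X))
-20162 - U(Q(-7)) = -20162 - 1/(2*(-15 + (-9)² + 81*(-9))) = -20162 - 1/(2*(-15 + 81 - 729)) = -20162 - 1/(2*(-663)) = -20162 - (-1)/(2*663) = -20162 - 1*(-1/1326) = -20162 + 1/1326 = -26734811/1326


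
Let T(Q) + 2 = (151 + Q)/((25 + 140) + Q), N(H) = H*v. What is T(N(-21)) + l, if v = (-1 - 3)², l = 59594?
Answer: 10190417/171 ≈ 59593.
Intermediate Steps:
v = 16 (v = (-4)² = 16)
N(H) = 16*H (N(H) = H*16 = 16*H)
T(Q) = -2 + (151 + Q)/(165 + Q) (T(Q) = -2 + (151 + Q)/((25 + 140) + Q) = -2 + (151 + Q)/(165 + Q))
T(N(-21)) + l = (-179 - 16*(-21))/(165 + 16*(-21)) + 59594 = (-179 - 1*(-336))/(165 - 336) + 59594 = (-179 + 336)/(-171) + 59594 = -1/171*157 + 59594 = -157/171 + 59594 = 10190417/171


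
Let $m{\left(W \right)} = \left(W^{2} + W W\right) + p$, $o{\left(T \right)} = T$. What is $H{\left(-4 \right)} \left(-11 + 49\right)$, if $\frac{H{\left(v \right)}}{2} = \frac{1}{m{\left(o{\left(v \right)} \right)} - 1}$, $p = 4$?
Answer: $\frac{76}{35} \approx 2.1714$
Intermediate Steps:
$m{\left(W \right)} = 4 + 2 W^{2}$ ($m{\left(W \right)} = \left(W^{2} + W W\right) + 4 = \left(W^{2} + W^{2}\right) + 4 = 2 W^{2} + 4 = 4 + 2 W^{2}$)
$H{\left(v \right)} = \frac{2}{3 + 2 v^{2}}$ ($H{\left(v \right)} = \frac{2}{\left(4 + 2 v^{2}\right) - 1} = \frac{2}{3 + 2 v^{2}}$)
$H{\left(-4 \right)} \left(-11 + 49\right) = \frac{2}{3 + 2 \left(-4\right)^{2}} \left(-11 + 49\right) = \frac{2}{3 + 2 \cdot 16} \cdot 38 = \frac{2}{3 + 32} \cdot 38 = \frac{2}{35} \cdot 38 = \frac{76}{35}$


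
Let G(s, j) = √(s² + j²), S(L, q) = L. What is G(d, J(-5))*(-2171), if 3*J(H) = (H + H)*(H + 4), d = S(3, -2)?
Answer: -2171*√181/3 ≈ -9735.9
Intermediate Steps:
d = 3
J(H) = 2*H*(4 + H)/3 (J(H) = ((H + H)*(H + 4))/3 = ((2*H)*(4 + H))/3 = (2*H*(4 + H))/3 = 2*H*(4 + H)/3)
G(s, j) = √(j² + s²)
G(d, J(-5))*(-2171) = √(((⅔)*(-5)*(4 - 5))² + 3²)*(-2171) = √(((⅔)*(-5)*(-1))² + 9)*(-2171) = √((10/3)² + 9)*(-2171) = √(100/9 + 9)*(-2171) = √(181/9)*(-2171) = (√181/3)*(-2171) = -2171*√181/3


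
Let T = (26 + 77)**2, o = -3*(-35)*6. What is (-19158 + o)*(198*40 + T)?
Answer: -343305312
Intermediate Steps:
o = 630 (o = 105*6 = 630)
T = 10609 (T = 103**2 = 10609)
(-19158 + o)*(198*40 + T) = (-19158 + 630)*(198*40 + 10609) = -18528*(7920 + 10609) = -18528*18529 = -343305312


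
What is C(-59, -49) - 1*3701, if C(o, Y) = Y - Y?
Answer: -3701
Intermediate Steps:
C(o, Y) = 0
C(-59, -49) - 1*3701 = 0 - 1*3701 = 0 - 3701 = -3701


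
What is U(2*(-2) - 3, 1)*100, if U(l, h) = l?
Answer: -700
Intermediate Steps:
U(2*(-2) - 3, 1)*100 = (2*(-2) - 3)*100 = (-4 - 3)*100 = -7*100 = -700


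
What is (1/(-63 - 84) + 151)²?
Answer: 492662416/21609 ≈ 22799.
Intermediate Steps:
(1/(-63 - 84) + 151)² = (1/(-147) + 151)² = (-1/147 + 151)² = (22196/147)² = 492662416/21609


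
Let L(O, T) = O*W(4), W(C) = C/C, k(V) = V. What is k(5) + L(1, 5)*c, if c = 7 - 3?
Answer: 9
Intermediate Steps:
c = 4
W(C) = 1
L(O, T) = O (L(O, T) = O*1 = O)
k(5) + L(1, 5)*c = 5 + 1*4 = 5 + 4 = 9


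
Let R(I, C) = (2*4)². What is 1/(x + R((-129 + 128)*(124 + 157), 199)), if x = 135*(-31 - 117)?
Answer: -1/19916 ≈ -5.0211e-5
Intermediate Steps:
x = -19980 (x = 135*(-148) = -19980)
R(I, C) = 64 (R(I, C) = 8² = 64)
1/(x + R((-129 + 128)*(124 + 157), 199)) = 1/(-19980 + 64) = 1/(-19916) = -1/19916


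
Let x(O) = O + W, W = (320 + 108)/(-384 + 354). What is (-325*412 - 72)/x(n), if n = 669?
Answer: -2009580/9821 ≈ -204.62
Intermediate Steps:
W = -214/15 (W = 428/(-30) = 428*(-1/30) = -214/15 ≈ -14.267)
x(O) = -214/15 + O (x(O) = O - 214/15 = -214/15 + O)
(-325*412 - 72)/x(n) = (-325*412 - 72)/(-214/15 + 669) = (-133900 - 72)/(9821/15) = -133972*15/9821 = -2009580/9821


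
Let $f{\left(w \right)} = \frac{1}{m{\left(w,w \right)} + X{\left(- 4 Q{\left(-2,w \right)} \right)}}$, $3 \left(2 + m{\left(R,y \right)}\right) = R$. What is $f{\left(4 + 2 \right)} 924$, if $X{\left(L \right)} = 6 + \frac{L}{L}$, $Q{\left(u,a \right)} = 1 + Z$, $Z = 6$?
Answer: $132$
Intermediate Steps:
$m{\left(R,y \right)} = -2 + \frac{R}{3}$
$Q{\left(u,a \right)} = 7$ ($Q{\left(u,a \right)} = 1 + 6 = 7$)
$X{\left(L \right)} = 7$ ($X{\left(L \right)} = 6 + 1 = 7$)
$f{\left(w \right)} = \frac{1}{5 + \frac{w}{3}}$ ($f{\left(w \right)} = \frac{1}{\left(-2 + \frac{w}{3}\right) + 7} = \frac{1}{5 + \frac{w}{3}}$)
$f{\left(4 + 2 \right)} 924 = \frac{3}{15 + \left(4 + 2\right)} 924 = \frac{3}{15 + 6} \cdot 924 = \frac{3}{21} \cdot 924 = 3 \cdot \frac{1}{21} \cdot 924 = \frac{1}{7} \cdot 924 = 132$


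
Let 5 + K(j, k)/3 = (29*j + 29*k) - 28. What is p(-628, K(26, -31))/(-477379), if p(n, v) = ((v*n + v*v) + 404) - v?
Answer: -88778/68197 ≈ -1.3018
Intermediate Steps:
K(j, k) = -99 + 87*j + 87*k (K(j, k) = -15 + 3*((29*j + 29*k) - 28) = -15 + 3*(-28 + 29*j + 29*k) = -15 + (-84 + 87*j + 87*k) = -99 + 87*j + 87*k)
p(n, v) = 404 + v² - v + n*v (p(n, v) = ((n*v + v²) + 404) - v = ((v² + n*v) + 404) - v = (404 + v² + n*v) - v = 404 + v² - v + n*v)
p(-628, K(26, -31))/(-477379) = (404 + (-99 + 87*26 + 87*(-31))² - (-99 + 87*26 + 87*(-31)) - 628*(-99 + 87*26 + 87*(-31)))/(-477379) = (404 + (-99 + 2262 - 2697)² - (-99 + 2262 - 2697) - 628*(-99 + 2262 - 2697))*(-1/477379) = (404 + (-534)² - 1*(-534) - 628*(-534))*(-1/477379) = (404 + 285156 + 534 + 335352)*(-1/477379) = 621446*(-1/477379) = -88778/68197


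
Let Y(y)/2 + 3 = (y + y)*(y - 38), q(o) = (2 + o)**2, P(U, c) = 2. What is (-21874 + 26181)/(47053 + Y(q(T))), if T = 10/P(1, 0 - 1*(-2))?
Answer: 4307/49203 ≈ 0.087535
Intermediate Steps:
T = 5 (T = 10/2 = 10*(1/2) = 5)
Y(y) = -6 + 4*y*(-38 + y) (Y(y) = -6 + 2*((y + y)*(y - 38)) = -6 + 2*((2*y)*(-38 + y)) = -6 + 2*(2*y*(-38 + y)) = -6 + 4*y*(-38 + y))
(-21874 + 26181)/(47053 + Y(q(T))) = (-21874 + 26181)/(47053 + (-6 - 152*(2 + 5)**2 + 4*((2 + 5)**2)**2)) = 4307/(47053 + (-6 - 152*7**2 + 4*(7**2)**2)) = 4307/(47053 + (-6 - 152*49 + 4*49**2)) = 4307/(47053 + (-6 - 7448 + 4*2401)) = 4307/(47053 + (-6 - 7448 + 9604)) = 4307/(47053 + 2150) = 4307/49203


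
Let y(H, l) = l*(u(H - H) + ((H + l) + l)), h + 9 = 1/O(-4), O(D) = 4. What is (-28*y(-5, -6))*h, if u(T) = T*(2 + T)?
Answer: 24990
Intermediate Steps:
h = -35/4 (h = -9 + 1/4 = -9 + ¼ = -35/4 ≈ -8.7500)
y(H, l) = l*(H + 2*l) (y(H, l) = l*((H - H)*(2 + (H - H)) + ((H + l) + l)) = l*(0*(2 + 0) + (H + 2*l)) = l*(0*2 + (H + 2*l)) = l*(0 + (H + 2*l)) = l*(H + 2*l))
(-28*y(-5, -6))*h = -(-168)*(-5 + 2*(-6))*(-35/4) = -(-168)*(-5 - 12)*(-35/4) = -(-168)*(-17)*(-35/4) = -28*102*(-35/4) = -2856*(-35/4) = 24990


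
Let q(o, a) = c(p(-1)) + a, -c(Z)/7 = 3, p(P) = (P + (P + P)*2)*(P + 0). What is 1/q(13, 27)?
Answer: 1/6 ≈ 0.16667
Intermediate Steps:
p(P) = 5*P**2 (p(P) = (P + (2*P)*2)*P = (P + 4*P)*P = (5*P)*P = 5*P**2)
c(Z) = -21 (c(Z) = -7*3 = -21)
q(o, a) = -21 + a
1/q(13, 27) = 1/(-21 + 27) = 1/6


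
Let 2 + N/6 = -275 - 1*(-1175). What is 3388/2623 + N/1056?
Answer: 1475871/230824 ≈ 6.3939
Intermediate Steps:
N = 5388 (N = -12 + 6*(-275 - 1*(-1175)) = -12 + 6*(-275 + 1175) = -12 + 6*900 = -12 + 5400 = 5388)
3388/2623 + N/1056 = 3388/2623 + 5388/1056 = 3388*(1/2623) + 5388*(1/1056) = 3388/2623 + 449/88 = 1475871/230824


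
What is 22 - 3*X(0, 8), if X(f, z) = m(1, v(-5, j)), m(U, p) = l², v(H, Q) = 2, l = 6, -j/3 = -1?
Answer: -86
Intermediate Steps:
j = 3 (j = -3*(-1) = 3)
m(U, p) = 36 (m(U, p) = 6² = 36)
X(f, z) = 36
22 - 3*X(0, 8) = 22 - 3*36 = 22 - 108 = -86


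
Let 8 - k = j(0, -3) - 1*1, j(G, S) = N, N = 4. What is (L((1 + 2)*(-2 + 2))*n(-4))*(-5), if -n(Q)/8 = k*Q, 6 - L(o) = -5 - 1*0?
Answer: -8800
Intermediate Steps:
j(G, S) = 4
L(o) = 11 (L(o) = 6 - (-5 - 1*0) = 6 - (-5 + 0) = 6 - 1*(-5) = 6 + 5 = 11)
k = 5 (k = 8 - (4 - 1*1) = 8 - (4 - 1) = 8 - 1*3 = 8 - 3 = 5)
n(Q) = -40*Q
(L((1 + 2)*(-2 + 2))*n(-4))*(-5) = (11*(-40*(-4)))*(-5) = (11*160)*(-5) = 1760*(-5) = -8800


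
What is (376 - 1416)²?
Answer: 1081600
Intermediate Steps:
(376 - 1416)² = (-1040)² = 1081600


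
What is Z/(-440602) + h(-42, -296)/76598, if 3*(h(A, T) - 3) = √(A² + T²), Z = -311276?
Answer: 11922220427/16874615998 + √22345/114897 ≈ 0.70782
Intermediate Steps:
h(A, T) = 3 + √(A² + T²)/3
Z/(-440602) + h(-42, -296)/76598 = -311276/(-440602) + (3 + √((-42)² + (-296)²)/3)/76598 = -311276*(-1/440602) + (3 + √(1764 + 87616)/3)*(1/76598) = 155638/220301 + (3 + √89380/3)*(1/76598) = 155638/220301 + (3 + (2*√22345)/3)*(1/76598) = 155638/220301 + (3 + 2*√22345/3)*(1/76598) = 155638/220301 + (3/76598 + √22345/114897) = 11922220427/16874615998 + √22345/114897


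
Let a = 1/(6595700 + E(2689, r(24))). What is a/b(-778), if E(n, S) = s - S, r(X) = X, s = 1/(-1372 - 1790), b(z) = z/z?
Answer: 3162/20855527511 ≈ 1.5161e-7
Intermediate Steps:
b(z) = 1
s = -1/3162 (s = 1/(-3162) = -1/3162 ≈ -0.00031626)
E(n, S) = -1/3162 - S
a = 3162/20855527511 (a = 1/(6595700 + (-1/3162 - 1*24)) = 1/(6595700 + (-1/3162 - 24)) = 1/(6595700 - 75889/3162) = 1/(20855527511/3162) = 3162/20855527511 ≈ 1.5161e-7)
a/b(-778) = (3162/20855527511)/1 = (3162/20855527511)*1 = 3162/20855527511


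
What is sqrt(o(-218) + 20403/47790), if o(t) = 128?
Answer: sqrt(402348730)/1770 ≈ 11.333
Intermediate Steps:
sqrt(o(-218) + 20403/47790) = sqrt(128 + 20403/47790) = sqrt(128 + 20403*(1/47790)) = sqrt(128 + 2267/5310) = sqrt(681947/5310) = sqrt(402348730)/1770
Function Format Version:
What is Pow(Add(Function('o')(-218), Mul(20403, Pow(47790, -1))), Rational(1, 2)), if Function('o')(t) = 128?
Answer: Mul(Rational(1, 1770), Pow(402348730, Rational(1, 2))) ≈ 11.333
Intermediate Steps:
Pow(Add(Function('o')(-218), Mul(20403, Pow(47790, -1))), Rational(1, 2)) = Pow(Add(128, Mul(20403, Pow(47790, -1))), Rational(1, 2)) = Pow(Add(128, Mul(20403, Rational(1, 47790))), Rational(1, 2)) = Pow(Add(128, Rational(2267, 5310)), Rational(1, 2)) = Pow(Rational(681947, 5310), Rational(1, 2)) = Mul(Rational(1, 1770), Pow(402348730, Rational(1, 2)))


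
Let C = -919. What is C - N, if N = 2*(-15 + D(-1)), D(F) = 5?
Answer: -899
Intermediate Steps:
N = -20 (N = 2*(-15 + 5) = 2*(-10) = -20)
C - N = -919 - 1*(-20) = -919 + 20 = -899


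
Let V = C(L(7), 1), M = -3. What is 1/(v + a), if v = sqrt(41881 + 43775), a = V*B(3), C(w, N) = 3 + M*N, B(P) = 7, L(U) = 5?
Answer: sqrt(21414)/42828 ≈ 0.0034168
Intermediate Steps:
C(w, N) = 3 - 3*N
V = 0 (V = 3 - 3*1 = 3 - 3 = 0)
a = 0 (a = 0*7 = 0)
v = 2*sqrt(21414) (v = sqrt(85656) = 2*sqrt(21414) ≈ 292.67)
1/(v + a) = 1/(2*sqrt(21414) + 0) = 1/(2*sqrt(21414)) = sqrt(21414)/42828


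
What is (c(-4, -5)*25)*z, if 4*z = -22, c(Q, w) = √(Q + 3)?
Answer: -275*I/2 ≈ -137.5*I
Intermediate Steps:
c(Q, w) = √(3 + Q)
z = -11/2 (z = (¼)*(-22) = -11/2 ≈ -5.5000)
(c(-4, -5)*25)*z = (√(3 - 4)*25)*(-11/2) = (√(-1)*25)*(-11/2) = (I*25)*(-11/2) = (25*I)*(-11/2) = -275*I/2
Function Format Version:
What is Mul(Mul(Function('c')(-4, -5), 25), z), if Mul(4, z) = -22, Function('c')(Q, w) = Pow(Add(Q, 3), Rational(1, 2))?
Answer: Mul(Rational(-275, 2), I) ≈ Mul(-137.50, I)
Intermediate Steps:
Function('c')(Q, w) = Pow(Add(3, Q), Rational(1, 2))
z = Rational(-11, 2) (z = Mul(Rational(1, 4), -22) = Rational(-11, 2) ≈ -5.5000)
Mul(Mul(Function('c')(-4, -5), 25), z) = Mul(Mul(Pow(Add(3, -4), Rational(1, 2)), 25), Rational(-11, 2)) = Mul(Mul(Pow(-1, Rational(1, 2)), 25), Rational(-11, 2)) = Mul(Mul(I, 25), Rational(-11, 2)) = Mul(Mul(25, I), Rational(-11, 2)) = Mul(Rational(-275, 2), I)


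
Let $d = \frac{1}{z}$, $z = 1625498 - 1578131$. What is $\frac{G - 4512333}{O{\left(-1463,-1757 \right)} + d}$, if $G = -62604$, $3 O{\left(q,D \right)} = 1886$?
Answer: $- \frac{216701040879}{29778055} \approx -7277.2$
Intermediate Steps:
$O{\left(q,D \right)} = \frac{1886}{3}$ ($O{\left(q,D \right)} = \frac{1}{3} \cdot 1886 = \frac{1886}{3}$)
$z = 47367$
$d = \frac{1}{47367} \approx 2.1112 \cdot 10^{-5}$
$\frac{G - 4512333}{O{\left(-1463,-1757 \right)} + d} = \frac{-62604 - 4512333}{\frac{1886}{3} + \frac{1}{47367}} = - \frac{4574937}{\frac{29778055}{47367}} = \left(-4574937\right) \frac{47367}{29778055} = - \frac{216701040879}{29778055}$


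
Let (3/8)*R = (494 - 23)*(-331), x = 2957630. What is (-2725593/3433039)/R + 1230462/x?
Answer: 878085032151065919/2110620817608400760 ≈ 0.41603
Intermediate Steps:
R = -415736 (R = 8*((494 - 23)*(-331))/3 = 8*(471*(-331))/3 = (8/3)*(-155901) = -415736)
(-2725593/3433039)/R + 1230462/x = -2725593/3433039/(-415736) + 1230462/2957630 = -2725593*1/3433039*(-1/415736) + 1230462*(1/2957630) = -2725593/3433039*(-1/415736) + 615231/1478815 = 2725593/1427237901704 + 615231/1478815 = 878085032151065919/2110620817608400760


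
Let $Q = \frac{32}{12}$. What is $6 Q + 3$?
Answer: $19$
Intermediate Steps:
$Q = \frac{8}{3}$ ($Q = 32 \cdot \frac{1}{12} = \frac{8}{3} \approx 2.6667$)
$6 Q + 3 = 6 \cdot \frac{8}{3} + 3 = 16 + 3 = 19$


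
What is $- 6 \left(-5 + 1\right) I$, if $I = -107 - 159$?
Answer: $-6384$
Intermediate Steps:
$I = -266$
$- 6 \left(-5 + 1\right) I = - 6 \left(-5 + 1\right) \left(-266\right) = \left(-6\right) \left(-4\right) \left(-266\right) = 24 \left(-266\right) = -6384$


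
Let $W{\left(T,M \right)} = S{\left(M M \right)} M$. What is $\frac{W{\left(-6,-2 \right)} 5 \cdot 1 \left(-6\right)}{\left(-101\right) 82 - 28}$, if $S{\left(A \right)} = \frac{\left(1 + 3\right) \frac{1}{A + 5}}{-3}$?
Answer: $\frac{8}{7479} \approx 0.0010697$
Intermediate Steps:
$S{\left(A \right)} = - \frac{4}{3 \left(5 + A\right)}$ ($S{\left(A \right)} = \frac{4}{5 + A} \left(- \frac{1}{3}\right) = - \frac{4}{3 \left(5 + A\right)}$)
$W{\left(T,M \right)} = - \frac{4 M}{15 + 3 M^{2}}$ ($W{\left(T,M \right)} = - \frac{4}{15 + 3 M M} M = - \frac{4}{15 + 3 M^{2}} M = - \frac{4 M}{15 + 3 M^{2}}$)
$\frac{W{\left(-6,-2 \right)} 5 \cdot 1 \left(-6\right)}{\left(-101\right) 82 - 28} = \frac{\left(-4\right) \left(-2\right) \frac{1}{15 + 3 \left(-2\right)^{2}} \cdot 5 \cdot 1 \left(-6\right)}{\left(-101\right) 82 - 28} = \frac{\left(-4\right) \left(-2\right) \frac{1}{15 + 3 \cdot 4} \cdot 5 \left(-6\right)}{-8282 - 28} = \frac{\left(-4\right) \left(-2\right) \frac{1}{15 + 12} \left(-30\right)}{-8310} = \left(-4\right) \left(-2\right) \frac{1}{27} \left(-30\right) \left(- \frac{1}{8310}\right) = \frac{8}{27} \left(-30\right) \left(- \frac{1}{8310}\right) = \left(- \frac{80}{9}\right) \left(- \frac{1}{8310}\right) = \frac{8}{7479}$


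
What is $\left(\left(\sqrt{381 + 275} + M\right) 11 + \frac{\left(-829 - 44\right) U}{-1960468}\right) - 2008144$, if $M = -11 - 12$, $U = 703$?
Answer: $- \frac{3937397436077}{1960468} + 44 \sqrt{41} \approx -2.0081 \cdot 10^{6}$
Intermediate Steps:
$M = -23$ ($M = -11 - 12 = -23$)
$\left(\left(\sqrt{381 + 275} + M\right) 11 + \frac{\left(-829 - 44\right) U}{-1960468}\right) - 2008144 = \left(\left(\sqrt{381 + 275} - 23\right) 11 + \frac{\left(-829 - 44\right) 703}{-1960468}\right) - 2008144 = \left(\left(\sqrt{656} - 23\right) 11 + \left(-873\right) 703 \left(- \frac{1}{1960468}\right)\right) - 2008144 = \left(\left(4 \sqrt{41} - 23\right) 11 - - \frac{613719}{1960468}\right) - 2008144 = \left(\left(-23 + 4 \sqrt{41}\right) 11 + \frac{613719}{1960468}\right) - 2008144 = \left(\left(-253 + 44 \sqrt{41}\right) + \frac{613719}{1960468}\right) - 2008144 = \left(- \frac{495384685}{1960468} + 44 \sqrt{41}\right) - 2008144 = - \frac{3937397436077}{1960468} + 44 \sqrt{41}$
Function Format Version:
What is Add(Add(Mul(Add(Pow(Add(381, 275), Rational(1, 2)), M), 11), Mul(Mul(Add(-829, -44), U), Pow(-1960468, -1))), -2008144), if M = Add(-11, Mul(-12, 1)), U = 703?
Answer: Add(Rational(-3937397436077, 1960468), Mul(44, Pow(41, Rational(1, 2)))) ≈ -2.0081e+6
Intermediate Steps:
M = -23 (M = Add(-11, -12) = -23)
Add(Add(Mul(Add(Pow(Add(381, 275), Rational(1, 2)), M), 11), Mul(Mul(Add(-829, -44), U), Pow(-1960468, -1))), -2008144) = Add(Add(Mul(Add(Pow(Add(381, 275), Rational(1, 2)), -23), 11), Mul(Mul(Add(-829, -44), 703), Pow(-1960468, -1))), -2008144) = Add(Add(Mul(Add(Pow(656, Rational(1, 2)), -23), 11), Mul(Mul(-873, 703), Rational(-1, 1960468))), -2008144) = Add(Add(Mul(Add(Mul(4, Pow(41, Rational(1, 2))), -23), 11), Mul(-613719, Rational(-1, 1960468))), -2008144) = Add(Add(Mul(Add(-23, Mul(4, Pow(41, Rational(1, 2)))), 11), Rational(613719, 1960468)), -2008144) = Add(Add(Add(-253, Mul(44, Pow(41, Rational(1, 2)))), Rational(613719, 1960468)), -2008144) = Add(Add(Rational(-495384685, 1960468), Mul(44, Pow(41, Rational(1, 2)))), -2008144) = Add(Rational(-3937397436077, 1960468), Mul(44, Pow(41, Rational(1, 2))))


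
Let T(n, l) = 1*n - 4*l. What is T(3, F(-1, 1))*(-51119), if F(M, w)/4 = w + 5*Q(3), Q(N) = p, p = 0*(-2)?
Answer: 664547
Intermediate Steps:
p = 0
Q(N) = 0
F(M, w) = 4*w (F(M, w) = 4*(w + 5*0) = 4*(w + 0) = 4*w)
T(n, l) = n - 4*l
T(3, F(-1, 1))*(-51119) = (3 - 16)*(-51119) = -13*(-51119) = 664547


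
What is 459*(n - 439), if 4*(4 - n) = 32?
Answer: -203337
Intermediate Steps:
n = -4 (n = 4 - 1/4*32 = 4 - 8 = -4)
459*(n - 439) = 459*(-4 - 439) = 459*(-443) = -203337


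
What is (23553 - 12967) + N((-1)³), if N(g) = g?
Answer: 10585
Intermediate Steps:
(23553 - 12967) + N((-1)³) = (23553 - 12967) + (-1)³ = 10586 - 1 = 10585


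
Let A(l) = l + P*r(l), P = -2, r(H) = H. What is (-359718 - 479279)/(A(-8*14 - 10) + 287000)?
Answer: -838997/287122 ≈ -2.9221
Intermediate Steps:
A(l) = -l (A(l) = l - 2*l = -l)
(-359718 - 479279)/(A(-8*14 - 10) + 287000) = (-359718 - 479279)/(-(-8*14 - 10) + 287000) = -838997/(-(-112 - 10) + 287000) = -838997/(-1*(-122) + 287000) = -838997/(122 + 287000) = -838997/287122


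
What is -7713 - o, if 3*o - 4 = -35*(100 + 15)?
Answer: -19118/3 ≈ -6372.7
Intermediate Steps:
o = -4021/3 (o = 4/3 + (-35*(100 + 15))/3 = 4/3 + (-35*115)/3 = 4/3 + (1/3)*(-4025) = 4/3 - 4025/3 = -4021/3 ≈ -1340.3)
-7713 - o = -7713 - 1*(-4021/3) = -7713 + 4021/3 = -19118/3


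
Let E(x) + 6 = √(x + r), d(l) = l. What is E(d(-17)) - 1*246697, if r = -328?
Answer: -246703 + I*√345 ≈ -2.467e+5 + 18.574*I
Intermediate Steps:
E(x) = -6 + √(-328 + x) (E(x) = -6 + √(x - 328) = -6 + √(-328 + x))
E(d(-17)) - 1*246697 = (-6 + √(-328 - 17)) - 1*246697 = (-6 + √(-345)) - 246697 = (-6 + I*√345) - 246697 = -246703 + I*√345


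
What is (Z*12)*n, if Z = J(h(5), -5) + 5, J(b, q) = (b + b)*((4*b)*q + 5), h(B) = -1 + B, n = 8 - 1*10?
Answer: 14280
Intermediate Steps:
n = -2 (n = 8 - 10 = -2)
J(b, q) = 2*b*(5 + 4*b*q) (J(b, q) = (2*b)*(4*b*q + 5) = (2*b)*(5 + 4*b*q) = 2*b*(5 + 4*b*q))
Z = -595 (Z = 2*(-1 + 5)*(5 + 4*(-1 + 5)*(-5)) + 5 = 2*4*(5 + 4*4*(-5)) + 5 = 2*4*(5 - 80) + 5 = 2*4*(-75) + 5 = -600 + 5 = -595)
(Z*12)*n = -595*12*(-2) = -7140*(-2) = 14280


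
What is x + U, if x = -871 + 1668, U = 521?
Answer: 1318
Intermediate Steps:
x = 797
x + U = 797 + 521 = 1318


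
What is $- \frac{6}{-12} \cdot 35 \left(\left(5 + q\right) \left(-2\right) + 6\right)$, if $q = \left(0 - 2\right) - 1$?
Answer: $35$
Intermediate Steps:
$q = -3$ ($q = -2 - 1 = -3$)
$- \frac{6}{-12} \cdot 35 \left(\left(5 + q\right) \left(-2\right) + 6\right) = - \frac{6}{-12} \cdot 35 \left(\left(5 - 3\right) \left(-2\right) + 6\right) = \left(-6\right) \left(- \frac{1}{12}\right) 35 \left(2 \left(-2\right) + 6\right) = \frac{1}{2} \cdot 35 \left(-4 + 6\right) = \frac{35}{2} \cdot 2 = 35$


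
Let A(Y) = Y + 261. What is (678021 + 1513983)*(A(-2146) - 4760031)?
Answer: -10438138919664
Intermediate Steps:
A(Y) = 261 + Y
(678021 + 1513983)*(A(-2146) - 4760031) = (678021 + 1513983)*((261 - 2146) - 4760031) = 2192004*(-1885 - 4760031) = 2192004*(-4761916) = -10438138919664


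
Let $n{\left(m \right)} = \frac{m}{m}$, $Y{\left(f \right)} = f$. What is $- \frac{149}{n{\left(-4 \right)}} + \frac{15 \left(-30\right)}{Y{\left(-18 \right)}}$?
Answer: $-124$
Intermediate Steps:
$n{\left(m \right)} = 1$
$- \frac{149}{n{\left(-4 \right)}} + \frac{15 \left(-30\right)}{Y{\left(-18 \right)}} = - \frac{149}{1} + \frac{15 \left(-30\right)}{-18} = \left(-149\right) 1 - -25 = -149 + 25 = -124$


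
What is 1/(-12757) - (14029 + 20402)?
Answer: -439236268/12757 ≈ -34431.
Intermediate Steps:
1/(-12757) - (14029 + 20402) = -1/12757 - 1*34431 = -1/12757 - 34431 = -439236268/12757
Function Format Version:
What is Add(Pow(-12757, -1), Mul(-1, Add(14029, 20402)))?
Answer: Rational(-439236268, 12757) ≈ -34431.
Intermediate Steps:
Add(Pow(-12757, -1), Mul(-1, Add(14029, 20402))) = Add(Rational(-1, 12757), Mul(-1, 34431)) = Add(Rational(-1, 12757), -34431) = Rational(-439236268, 12757)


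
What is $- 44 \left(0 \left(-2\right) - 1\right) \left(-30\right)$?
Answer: $-1320$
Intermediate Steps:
$- 44 \left(0 \left(-2\right) - 1\right) \left(-30\right) = - 44 \left(0 - 1\right) \left(-30\right) = \left(-44\right) \left(-1\right) \left(-30\right) = 44 \left(-30\right) = -1320$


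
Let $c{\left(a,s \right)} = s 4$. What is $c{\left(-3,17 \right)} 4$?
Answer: $272$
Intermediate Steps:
$c{\left(a,s \right)} = 4 s$
$c{\left(-3,17 \right)} 4 = 4 \cdot 17 \cdot 4 = 68 \cdot 4 = 272$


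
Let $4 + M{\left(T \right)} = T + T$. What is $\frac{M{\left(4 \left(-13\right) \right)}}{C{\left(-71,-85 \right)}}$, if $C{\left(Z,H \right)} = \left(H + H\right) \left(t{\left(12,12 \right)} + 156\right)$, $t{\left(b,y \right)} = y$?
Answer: $\frac{9}{2380} \approx 0.0037815$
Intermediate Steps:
$C{\left(Z,H \right)} = 336 H$ ($C{\left(Z,H \right)} = \left(H + H\right) \left(12 + 156\right) = 2 H 168 = 336 H$)
$M{\left(T \right)} = -4 + 2 T$ ($M{\left(T \right)} = -4 + \left(T + T\right) = -4 + 2 T$)
$\frac{M{\left(4 \left(-13\right) \right)}}{C{\left(-71,-85 \right)}} = \frac{-4 + 2 \cdot 4 \left(-13\right)}{336 \left(-85\right)} = \frac{-4 + 2 \left(-52\right)}{-28560} = \left(-4 - 104\right) \left(- \frac{1}{28560}\right) = \left(-108\right) \left(- \frac{1}{28560}\right) = \frac{9}{2380}$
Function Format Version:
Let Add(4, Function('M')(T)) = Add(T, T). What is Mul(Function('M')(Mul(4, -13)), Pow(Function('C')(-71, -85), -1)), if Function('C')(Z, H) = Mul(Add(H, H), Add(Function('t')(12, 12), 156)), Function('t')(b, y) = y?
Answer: Rational(9, 2380) ≈ 0.0037815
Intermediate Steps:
Function('C')(Z, H) = Mul(336, H) (Function('C')(Z, H) = Mul(Add(H, H), Add(12, 156)) = Mul(Mul(2, H), 168) = Mul(336, H))
Function('M')(T) = Add(-4, Mul(2, T)) (Function('M')(T) = Add(-4, Add(T, T)) = Add(-4, Mul(2, T)))
Mul(Function('M')(Mul(4, -13)), Pow(Function('C')(-71, -85), -1)) = Mul(Add(-4, Mul(2, Mul(4, -13))), Pow(Mul(336, -85), -1)) = Mul(Add(-4, Mul(2, -52)), Pow(-28560, -1)) = Mul(Add(-4, -104), Rational(-1, 28560)) = Mul(-108, Rational(-1, 28560)) = Rational(9, 2380)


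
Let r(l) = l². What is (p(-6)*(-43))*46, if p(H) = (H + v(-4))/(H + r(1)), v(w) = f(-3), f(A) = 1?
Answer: -1978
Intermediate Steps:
v(w) = 1
p(H) = 1 (p(H) = (H + 1)/(H + 1²) = (1 + H)/(H + 1) = (1 + H)/(1 + H) = 1)
(p(-6)*(-43))*46 = (1*(-43))*46 = -43*46 = -1978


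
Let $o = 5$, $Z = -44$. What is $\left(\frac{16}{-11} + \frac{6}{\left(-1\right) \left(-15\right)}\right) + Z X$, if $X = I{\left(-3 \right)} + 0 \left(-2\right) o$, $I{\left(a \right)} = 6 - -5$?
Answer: $- \frac{26678}{55} \approx -485.05$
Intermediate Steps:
$I{\left(a \right)} = 11$ ($I{\left(a \right)} = 6 + 5 = 11$)
$X = 11$ ($X = 11 + 0 \left(-2\right) 5 = 11 + 0 \cdot 5 = 11 + 0 = 11$)
$\left(\frac{16}{-11} + \frac{6}{\left(-1\right) \left(-15\right)}\right) + Z X = \left(\frac{16}{-11} + \frac{6}{\left(-1\right) \left(-15\right)}\right) - 484 = \left(16 \left(- \frac{1}{11}\right) + \frac{6}{15}\right) - 484 = \left(- \frac{16}{11} + 6 \cdot \frac{1}{15}\right) - 484 = \left(- \frac{16}{11} + \frac{2}{5}\right) - 484 = - \frac{58}{55} - 484 = - \frac{26678}{55}$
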